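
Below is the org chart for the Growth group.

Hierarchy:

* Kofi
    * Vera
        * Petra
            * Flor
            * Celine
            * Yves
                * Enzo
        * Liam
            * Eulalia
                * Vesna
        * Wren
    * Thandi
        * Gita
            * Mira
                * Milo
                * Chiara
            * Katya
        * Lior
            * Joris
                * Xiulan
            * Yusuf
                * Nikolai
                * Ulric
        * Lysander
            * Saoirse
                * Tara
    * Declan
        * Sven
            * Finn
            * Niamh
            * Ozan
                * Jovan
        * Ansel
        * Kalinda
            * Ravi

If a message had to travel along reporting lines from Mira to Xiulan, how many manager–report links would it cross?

5

Mira is 2 levels below Thandi, and Xiulan is 3 levels below Thandi (their lowest common manager). The shortest path runs up from Mira to Thandi and back down to Xiulan: 2 + 3 = 5 links.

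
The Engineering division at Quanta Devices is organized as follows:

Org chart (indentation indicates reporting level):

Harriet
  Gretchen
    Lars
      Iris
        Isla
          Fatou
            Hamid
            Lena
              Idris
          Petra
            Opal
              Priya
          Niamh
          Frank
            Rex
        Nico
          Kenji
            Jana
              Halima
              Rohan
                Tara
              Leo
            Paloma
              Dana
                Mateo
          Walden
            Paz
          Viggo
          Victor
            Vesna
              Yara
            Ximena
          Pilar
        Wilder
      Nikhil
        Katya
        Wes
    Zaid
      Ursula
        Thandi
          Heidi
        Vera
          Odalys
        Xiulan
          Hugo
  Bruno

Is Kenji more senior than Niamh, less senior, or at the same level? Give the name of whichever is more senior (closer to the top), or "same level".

same level

Both Kenji and Niamh are 5 levels below Harriet.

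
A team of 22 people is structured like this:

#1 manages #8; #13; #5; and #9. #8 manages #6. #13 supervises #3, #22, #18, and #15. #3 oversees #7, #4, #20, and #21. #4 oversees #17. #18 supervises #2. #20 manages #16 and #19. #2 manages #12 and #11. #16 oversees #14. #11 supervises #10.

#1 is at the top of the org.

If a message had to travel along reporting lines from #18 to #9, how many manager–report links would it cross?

3

#18 is 2 levels below #1, and #9 is 1 level below #1 (their lowest common manager). The shortest path runs up from #18 to #1 and back down to #9: 2 + 1 = 3 links.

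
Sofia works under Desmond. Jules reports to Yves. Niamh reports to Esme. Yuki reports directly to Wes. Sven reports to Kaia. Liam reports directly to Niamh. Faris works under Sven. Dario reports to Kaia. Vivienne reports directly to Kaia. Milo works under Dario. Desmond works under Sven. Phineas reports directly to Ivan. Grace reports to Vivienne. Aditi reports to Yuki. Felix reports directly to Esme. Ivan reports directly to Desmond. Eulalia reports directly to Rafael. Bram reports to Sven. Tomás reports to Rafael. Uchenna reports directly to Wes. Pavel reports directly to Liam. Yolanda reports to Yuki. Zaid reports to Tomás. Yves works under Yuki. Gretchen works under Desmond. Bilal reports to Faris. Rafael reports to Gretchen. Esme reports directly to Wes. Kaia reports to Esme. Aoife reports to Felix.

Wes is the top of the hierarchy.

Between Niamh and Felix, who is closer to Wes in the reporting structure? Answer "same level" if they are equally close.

same level

Both Niamh and Felix are 2 levels below Wes.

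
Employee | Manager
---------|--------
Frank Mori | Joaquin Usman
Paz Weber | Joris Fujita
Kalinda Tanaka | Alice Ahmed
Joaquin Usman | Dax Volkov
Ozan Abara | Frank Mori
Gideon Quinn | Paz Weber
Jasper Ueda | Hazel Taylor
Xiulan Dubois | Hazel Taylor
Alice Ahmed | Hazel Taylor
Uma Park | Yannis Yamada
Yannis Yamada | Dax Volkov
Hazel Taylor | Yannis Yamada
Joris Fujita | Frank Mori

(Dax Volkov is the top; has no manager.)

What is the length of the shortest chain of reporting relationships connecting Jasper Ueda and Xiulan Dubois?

2

Jasper Ueda is 1 level below Hazel Taylor, and Xiulan Dubois is 1 level below Hazel Taylor (their lowest common manager). The shortest path runs up from Jasper Ueda to Hazel Taylor and back down to Xiulan Dubois: 1 + 1 = 2 links.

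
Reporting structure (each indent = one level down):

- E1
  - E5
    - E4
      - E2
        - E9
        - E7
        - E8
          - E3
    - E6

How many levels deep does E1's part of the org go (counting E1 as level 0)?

The longest chain under E1 runs E1 → E5 → E4 → E2 → E8 → E3, which is 5 levels below E1.

5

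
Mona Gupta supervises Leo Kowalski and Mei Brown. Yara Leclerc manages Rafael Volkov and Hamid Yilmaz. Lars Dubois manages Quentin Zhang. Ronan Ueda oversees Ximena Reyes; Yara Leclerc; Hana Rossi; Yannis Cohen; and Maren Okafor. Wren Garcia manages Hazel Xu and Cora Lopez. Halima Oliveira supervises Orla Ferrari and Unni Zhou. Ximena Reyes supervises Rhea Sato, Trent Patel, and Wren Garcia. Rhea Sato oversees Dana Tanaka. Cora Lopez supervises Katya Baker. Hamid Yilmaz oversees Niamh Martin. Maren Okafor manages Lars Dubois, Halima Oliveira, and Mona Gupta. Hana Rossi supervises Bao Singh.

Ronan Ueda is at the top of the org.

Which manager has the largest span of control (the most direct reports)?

Direct-report counts: Ronan Ueda has 5; Maren Okafor has 3; Mona Gupta has 2; Halima Oliveira has 2; Lars Dubois has 1; Hana Rossi has 1; Yara Leclerc has 2; Hamid Yilmaz has 1; Ximena Reyes has 3; Wren Garcia has 2; Cora Lopez has 1; Rhea Sato has 1. The largest is 5, held by Ronan Ueda.

Ronan Ueda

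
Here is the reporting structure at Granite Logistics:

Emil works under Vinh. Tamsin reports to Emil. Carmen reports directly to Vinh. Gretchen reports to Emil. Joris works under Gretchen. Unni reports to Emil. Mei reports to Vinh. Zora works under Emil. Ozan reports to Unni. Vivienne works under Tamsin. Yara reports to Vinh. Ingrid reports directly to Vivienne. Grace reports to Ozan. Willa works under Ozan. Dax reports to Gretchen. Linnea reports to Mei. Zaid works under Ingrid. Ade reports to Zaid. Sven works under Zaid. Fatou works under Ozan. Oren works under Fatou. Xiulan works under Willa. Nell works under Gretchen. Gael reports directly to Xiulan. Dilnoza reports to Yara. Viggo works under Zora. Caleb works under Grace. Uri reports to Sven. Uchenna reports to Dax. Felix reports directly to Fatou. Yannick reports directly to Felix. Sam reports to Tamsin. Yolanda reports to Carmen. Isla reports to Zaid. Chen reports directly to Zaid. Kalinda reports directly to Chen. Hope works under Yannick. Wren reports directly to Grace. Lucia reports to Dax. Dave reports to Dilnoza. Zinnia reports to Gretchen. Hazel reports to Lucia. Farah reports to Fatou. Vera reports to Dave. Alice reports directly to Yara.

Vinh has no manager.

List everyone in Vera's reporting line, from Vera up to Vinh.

Vera -> Dave -> Dilnoza -> Yara -> Vinh

Vera reports to Dave. Dave reports to Dilnoza. Dilnoza reports to Yara. Yara reports to Vinh. Vinh is at the top.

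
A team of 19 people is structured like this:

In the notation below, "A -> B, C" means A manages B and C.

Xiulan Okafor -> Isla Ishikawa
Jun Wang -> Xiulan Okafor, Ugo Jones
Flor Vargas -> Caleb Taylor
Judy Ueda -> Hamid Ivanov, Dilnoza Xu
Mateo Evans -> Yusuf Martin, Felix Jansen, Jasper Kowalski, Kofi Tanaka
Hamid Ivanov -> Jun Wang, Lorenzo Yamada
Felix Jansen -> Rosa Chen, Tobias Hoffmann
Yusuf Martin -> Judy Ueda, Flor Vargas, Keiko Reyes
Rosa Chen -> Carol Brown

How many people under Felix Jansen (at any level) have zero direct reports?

2

The people in Felix Jansen's organization with no one reporting to them are Tobias Hoffmann, Carol Brown. That is 2.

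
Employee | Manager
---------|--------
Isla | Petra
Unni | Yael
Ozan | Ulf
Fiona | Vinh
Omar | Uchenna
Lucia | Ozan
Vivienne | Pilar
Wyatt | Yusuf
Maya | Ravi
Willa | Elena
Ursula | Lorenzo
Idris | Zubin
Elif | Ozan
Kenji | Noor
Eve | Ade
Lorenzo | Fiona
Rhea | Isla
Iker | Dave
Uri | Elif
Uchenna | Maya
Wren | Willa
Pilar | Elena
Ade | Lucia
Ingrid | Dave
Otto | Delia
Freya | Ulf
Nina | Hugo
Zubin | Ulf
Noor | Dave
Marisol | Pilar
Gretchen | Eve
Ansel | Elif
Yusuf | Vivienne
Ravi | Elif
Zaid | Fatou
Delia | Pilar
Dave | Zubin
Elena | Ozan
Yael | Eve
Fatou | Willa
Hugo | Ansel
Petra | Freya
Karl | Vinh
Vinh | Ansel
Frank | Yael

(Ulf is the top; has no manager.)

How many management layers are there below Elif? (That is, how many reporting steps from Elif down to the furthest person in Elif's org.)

The longest chain under Elif runs Elif → Ansel → Vinh → Fiona → Lorenzo → Ursula, which is 5 levels below Elif.

5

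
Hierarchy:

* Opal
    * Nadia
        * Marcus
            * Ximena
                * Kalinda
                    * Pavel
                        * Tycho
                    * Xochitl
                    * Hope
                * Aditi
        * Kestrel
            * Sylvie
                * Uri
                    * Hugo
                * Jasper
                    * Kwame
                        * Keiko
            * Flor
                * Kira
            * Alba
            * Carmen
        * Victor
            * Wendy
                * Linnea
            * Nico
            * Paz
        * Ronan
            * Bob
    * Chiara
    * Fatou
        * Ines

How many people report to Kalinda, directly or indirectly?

Kalinda directly manages Pavel, Xochitl, Hope. Under Pavel: Tycho (1). Xochitl has no reports. Hope has no reports. So Kalinda's organization is 3 direct reports plus everyone under them: 2 + 1 + 1 = 4.

4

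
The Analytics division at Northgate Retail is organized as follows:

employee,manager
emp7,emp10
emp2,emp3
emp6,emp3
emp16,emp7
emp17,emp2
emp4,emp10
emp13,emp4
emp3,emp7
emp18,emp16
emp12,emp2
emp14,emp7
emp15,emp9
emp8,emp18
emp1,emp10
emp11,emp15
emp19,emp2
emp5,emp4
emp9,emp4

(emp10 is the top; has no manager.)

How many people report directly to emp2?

emp2 directly manages emp19, emp12, emp17. That is 3 direct reports.

3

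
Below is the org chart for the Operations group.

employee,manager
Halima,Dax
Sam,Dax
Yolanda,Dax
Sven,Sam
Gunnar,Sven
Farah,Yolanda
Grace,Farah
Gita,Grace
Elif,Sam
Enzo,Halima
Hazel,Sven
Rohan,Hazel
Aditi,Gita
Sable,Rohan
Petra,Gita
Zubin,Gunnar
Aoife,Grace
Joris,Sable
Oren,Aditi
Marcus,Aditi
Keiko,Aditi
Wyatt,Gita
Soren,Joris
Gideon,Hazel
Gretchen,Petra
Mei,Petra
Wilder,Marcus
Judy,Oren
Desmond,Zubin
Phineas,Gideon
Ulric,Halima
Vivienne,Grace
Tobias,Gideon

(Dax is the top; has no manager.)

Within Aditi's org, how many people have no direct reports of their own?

3

The people in Aditi's organization with no one reporting to them are Keiko, Wilder, Judy. That is 3.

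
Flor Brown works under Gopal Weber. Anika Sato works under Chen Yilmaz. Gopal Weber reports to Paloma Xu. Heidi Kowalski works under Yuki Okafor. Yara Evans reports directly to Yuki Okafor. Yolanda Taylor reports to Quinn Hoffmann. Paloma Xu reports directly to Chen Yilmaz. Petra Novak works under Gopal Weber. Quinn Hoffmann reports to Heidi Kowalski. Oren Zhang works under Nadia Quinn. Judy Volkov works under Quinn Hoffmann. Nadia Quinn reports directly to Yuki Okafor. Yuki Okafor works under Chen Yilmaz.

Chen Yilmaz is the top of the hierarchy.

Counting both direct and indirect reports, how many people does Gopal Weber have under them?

2

Gopal Weber directly manages Flor Brown, Petra Novak. Flor Brown has no reports. Petra Novak has no reports. So Gopal Weber's organization is 2 direct reports plus everyone under them: 1 + 1 = 2.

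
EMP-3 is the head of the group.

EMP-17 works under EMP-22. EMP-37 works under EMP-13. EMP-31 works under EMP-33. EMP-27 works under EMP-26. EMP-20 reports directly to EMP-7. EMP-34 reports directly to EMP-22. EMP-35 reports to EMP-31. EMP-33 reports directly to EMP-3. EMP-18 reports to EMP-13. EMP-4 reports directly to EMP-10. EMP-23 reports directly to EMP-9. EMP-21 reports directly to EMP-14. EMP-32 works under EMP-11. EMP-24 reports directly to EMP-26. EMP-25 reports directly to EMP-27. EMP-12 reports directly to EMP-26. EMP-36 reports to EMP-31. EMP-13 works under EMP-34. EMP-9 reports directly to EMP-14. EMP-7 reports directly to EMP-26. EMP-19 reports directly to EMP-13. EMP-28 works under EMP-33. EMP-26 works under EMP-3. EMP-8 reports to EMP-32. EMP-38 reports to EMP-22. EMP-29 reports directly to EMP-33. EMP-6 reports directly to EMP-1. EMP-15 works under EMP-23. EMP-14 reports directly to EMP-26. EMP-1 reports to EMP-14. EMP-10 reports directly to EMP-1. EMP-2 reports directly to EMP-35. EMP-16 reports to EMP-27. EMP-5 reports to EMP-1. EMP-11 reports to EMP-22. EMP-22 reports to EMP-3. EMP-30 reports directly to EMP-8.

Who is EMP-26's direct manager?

EMP-3

EMP-26 reports directly to EMP-3.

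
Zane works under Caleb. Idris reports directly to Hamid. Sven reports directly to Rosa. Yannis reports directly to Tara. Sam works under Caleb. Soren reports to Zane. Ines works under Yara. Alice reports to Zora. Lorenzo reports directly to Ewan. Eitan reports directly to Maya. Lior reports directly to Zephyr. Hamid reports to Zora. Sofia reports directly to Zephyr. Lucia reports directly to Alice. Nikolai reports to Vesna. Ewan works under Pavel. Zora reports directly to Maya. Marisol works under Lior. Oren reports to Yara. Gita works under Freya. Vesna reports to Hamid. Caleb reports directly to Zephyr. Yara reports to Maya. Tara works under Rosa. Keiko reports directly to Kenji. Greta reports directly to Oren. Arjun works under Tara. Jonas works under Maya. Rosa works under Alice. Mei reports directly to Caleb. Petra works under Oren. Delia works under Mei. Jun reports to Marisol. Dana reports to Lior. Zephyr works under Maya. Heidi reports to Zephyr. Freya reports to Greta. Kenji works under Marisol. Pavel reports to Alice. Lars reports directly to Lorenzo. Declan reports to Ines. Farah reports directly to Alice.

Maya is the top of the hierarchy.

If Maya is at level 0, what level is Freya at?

4

Chain from Freya up to Maya: Freya → Greta → Oren → Yara → Maya. That is 4 steps up, so Freya is 4 levels below Maya.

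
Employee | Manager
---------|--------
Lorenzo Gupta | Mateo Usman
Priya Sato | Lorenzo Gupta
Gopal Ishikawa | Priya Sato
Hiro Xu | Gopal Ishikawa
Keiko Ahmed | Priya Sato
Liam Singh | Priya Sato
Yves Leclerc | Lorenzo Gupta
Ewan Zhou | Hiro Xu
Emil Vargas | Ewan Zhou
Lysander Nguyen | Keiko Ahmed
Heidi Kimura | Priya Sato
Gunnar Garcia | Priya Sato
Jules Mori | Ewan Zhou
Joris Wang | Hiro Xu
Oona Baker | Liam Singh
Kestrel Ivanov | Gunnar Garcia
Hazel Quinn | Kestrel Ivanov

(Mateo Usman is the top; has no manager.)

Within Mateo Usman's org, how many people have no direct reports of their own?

8

The people in Mateo Usman's organization with no one reporting to them are Yves Leclerc, Hazel Quinn, Heidi Kimura, Oona Baker, Lysander Nguyen, Joris Wang, Jules Mori, Emil Vargas. That is 8.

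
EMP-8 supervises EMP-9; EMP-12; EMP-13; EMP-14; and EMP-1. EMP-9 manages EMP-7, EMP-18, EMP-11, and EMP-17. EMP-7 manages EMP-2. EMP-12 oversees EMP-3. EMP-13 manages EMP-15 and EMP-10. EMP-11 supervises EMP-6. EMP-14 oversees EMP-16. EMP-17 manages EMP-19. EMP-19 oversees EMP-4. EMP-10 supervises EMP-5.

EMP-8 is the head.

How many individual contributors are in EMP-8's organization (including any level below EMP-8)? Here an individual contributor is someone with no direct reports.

9

The people in EMP-8's organization with no one reporting to them are EMP-1, EMP-16, EMP-5, EMP-15, EMP-3, EMP-4, EMP-6, EMP-18, EMP-2. That is 9.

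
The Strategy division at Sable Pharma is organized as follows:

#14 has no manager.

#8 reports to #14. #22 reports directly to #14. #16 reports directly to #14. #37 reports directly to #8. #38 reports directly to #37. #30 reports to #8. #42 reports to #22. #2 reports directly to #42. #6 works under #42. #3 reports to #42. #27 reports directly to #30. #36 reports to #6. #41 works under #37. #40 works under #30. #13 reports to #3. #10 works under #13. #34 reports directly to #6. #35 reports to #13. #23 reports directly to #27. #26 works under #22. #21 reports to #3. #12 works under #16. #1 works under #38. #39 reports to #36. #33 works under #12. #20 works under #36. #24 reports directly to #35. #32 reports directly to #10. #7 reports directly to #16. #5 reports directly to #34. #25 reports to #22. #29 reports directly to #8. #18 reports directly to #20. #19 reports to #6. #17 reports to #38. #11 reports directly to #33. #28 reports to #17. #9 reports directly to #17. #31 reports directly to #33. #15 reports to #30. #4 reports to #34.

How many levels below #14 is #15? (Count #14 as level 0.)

3

Chain from #15 up to #14: #15 → #30 → #8 → #14. That is 3 steps up, so #15 is 3 levels below #14.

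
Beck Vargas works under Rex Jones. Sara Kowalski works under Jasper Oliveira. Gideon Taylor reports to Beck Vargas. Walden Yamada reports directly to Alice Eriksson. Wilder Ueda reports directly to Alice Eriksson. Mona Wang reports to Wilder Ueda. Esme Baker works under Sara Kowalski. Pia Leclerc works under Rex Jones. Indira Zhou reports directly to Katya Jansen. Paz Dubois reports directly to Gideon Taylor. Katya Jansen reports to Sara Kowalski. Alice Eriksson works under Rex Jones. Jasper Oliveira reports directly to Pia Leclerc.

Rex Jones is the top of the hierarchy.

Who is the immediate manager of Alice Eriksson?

Rex Jones

Alice Eriksson reports directly to Rex Jones.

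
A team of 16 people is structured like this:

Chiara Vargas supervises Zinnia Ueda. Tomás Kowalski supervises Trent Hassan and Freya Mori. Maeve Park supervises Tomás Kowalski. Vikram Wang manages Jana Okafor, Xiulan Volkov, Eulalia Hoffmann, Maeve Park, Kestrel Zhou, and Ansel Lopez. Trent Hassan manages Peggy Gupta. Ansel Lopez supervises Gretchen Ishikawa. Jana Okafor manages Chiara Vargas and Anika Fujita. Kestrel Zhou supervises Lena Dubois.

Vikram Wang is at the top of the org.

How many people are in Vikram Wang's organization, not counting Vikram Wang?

15

Vikram Wang directly manages Jana Okafor, Ansel Lopez, Maeve Park, Kestrel Zhou, Xiulan Volkov, Eulalia Hoffmann. Under Jana Okafor: Anika Fujita, Chiara Vargas, Zinnia Ueda (3). Under Ansel Lopez: Gretchen Ishikawa (1). Under Maeve Park: Tomás Kowalski, Freya Mori, Trent Hassan, Peggy Gupta (4). Under Kestrel Zhou: Lena Dubois (1). Xiulan Volkov has no reports. Eulalia Hoffmann has no reports. So Vikram Wang's organization is 6 direct reports plus everyone under them: 4 + 2 + 5 + 2 + 1 + 1 = 15.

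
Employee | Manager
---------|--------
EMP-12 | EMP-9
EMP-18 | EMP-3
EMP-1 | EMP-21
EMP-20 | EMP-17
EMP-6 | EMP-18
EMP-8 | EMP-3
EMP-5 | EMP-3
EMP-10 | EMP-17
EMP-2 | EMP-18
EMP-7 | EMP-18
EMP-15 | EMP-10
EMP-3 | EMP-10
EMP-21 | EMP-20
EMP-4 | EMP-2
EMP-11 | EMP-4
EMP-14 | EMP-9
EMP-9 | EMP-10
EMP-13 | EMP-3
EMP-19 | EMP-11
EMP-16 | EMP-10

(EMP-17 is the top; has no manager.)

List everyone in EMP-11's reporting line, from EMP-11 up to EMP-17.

EMP-11 reports to EMP-4. EMP-4 reports to EMP-2. EMP-2 reports to EMP-18. EMP-18 reports to EMP-3. EMP-3 reports to EMP-10. EMP-10 reports to EMP-17. EMP-17 is at the top.

EMP-11 -> EMP-4 -> EMP-2 -> EMP-18 -> EMP-3 -> EMP-10 -> EMP-17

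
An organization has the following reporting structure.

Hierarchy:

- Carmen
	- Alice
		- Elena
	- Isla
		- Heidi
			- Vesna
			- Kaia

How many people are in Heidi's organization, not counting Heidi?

2

Heidi directly manages Vesna, Kaia. Vesna has no reports. Kaia has no reports. So Heidi's organization is 2 direct reports plus everyone under them: 1 + 1 = 2.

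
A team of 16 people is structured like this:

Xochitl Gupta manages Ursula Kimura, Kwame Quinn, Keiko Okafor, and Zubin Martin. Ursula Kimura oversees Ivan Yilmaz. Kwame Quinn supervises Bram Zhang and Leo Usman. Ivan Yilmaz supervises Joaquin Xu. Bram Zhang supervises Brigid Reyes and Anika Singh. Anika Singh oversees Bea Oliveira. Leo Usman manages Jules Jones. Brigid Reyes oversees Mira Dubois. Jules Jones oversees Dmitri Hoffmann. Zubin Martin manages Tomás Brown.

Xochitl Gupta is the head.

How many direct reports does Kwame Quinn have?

2

Kwame Quinn directly manages Bram Zhang, Leo Usman. That is 2 direct reports.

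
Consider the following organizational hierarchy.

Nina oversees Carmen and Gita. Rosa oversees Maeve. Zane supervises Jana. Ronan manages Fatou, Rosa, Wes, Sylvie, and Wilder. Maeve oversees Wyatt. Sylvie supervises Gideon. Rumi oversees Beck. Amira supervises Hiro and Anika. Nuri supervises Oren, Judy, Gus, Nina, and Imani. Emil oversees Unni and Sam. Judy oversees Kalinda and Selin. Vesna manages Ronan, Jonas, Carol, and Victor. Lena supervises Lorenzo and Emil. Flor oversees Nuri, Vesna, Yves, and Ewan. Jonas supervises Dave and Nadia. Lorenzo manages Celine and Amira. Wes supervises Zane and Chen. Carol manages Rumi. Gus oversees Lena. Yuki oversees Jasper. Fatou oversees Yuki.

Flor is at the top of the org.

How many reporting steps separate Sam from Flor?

5

Chain from Sam up to Flor: Sam → Emil → Lena → Gus → Nuri → Flor. That is 5 steps up, so Sam is 5 levels below Flor.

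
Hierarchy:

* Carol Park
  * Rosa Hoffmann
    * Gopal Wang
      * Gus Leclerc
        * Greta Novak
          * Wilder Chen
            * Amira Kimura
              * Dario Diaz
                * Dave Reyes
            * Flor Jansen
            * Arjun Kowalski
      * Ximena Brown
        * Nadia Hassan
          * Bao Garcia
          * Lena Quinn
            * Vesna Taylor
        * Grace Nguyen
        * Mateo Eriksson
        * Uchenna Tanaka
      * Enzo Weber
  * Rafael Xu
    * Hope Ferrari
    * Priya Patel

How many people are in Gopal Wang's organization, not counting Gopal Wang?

17

Gopal Wang directly manages Gus Leclerc, Ximena Brown, Enzo Weber. Under Gus Leclerc: Greta Novak, Wilder Chen, Arjun Kowalski, Flor Jansen, Amira Kimura, Dario Diaz, Dave Reyes (7). Under Ximena Brown: Uchenna Tanaka, Mateo Eriksson, Grace Nguyen, Nadia Hassan, Lena Quinn, Vesna Taylor, Bao Garcia (7). Enzo Weber has no reports. So Gopal Wang's organization is 3 direct reports plus everyone under them: 8 + 8 + 1 = 17.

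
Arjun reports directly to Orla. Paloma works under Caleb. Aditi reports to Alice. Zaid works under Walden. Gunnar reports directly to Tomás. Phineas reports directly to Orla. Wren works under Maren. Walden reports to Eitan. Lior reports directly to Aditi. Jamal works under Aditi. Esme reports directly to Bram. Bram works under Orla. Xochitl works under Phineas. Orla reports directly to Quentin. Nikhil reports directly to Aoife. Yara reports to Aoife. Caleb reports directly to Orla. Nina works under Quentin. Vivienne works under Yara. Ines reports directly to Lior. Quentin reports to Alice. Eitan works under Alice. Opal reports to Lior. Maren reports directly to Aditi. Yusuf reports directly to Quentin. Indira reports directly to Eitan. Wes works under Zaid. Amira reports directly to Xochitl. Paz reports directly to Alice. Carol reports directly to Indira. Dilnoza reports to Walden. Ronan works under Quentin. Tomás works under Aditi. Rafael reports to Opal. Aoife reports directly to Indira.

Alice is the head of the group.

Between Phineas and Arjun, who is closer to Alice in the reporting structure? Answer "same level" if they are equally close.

Both Phineas and Arjun are 3 levels below Alice.

same level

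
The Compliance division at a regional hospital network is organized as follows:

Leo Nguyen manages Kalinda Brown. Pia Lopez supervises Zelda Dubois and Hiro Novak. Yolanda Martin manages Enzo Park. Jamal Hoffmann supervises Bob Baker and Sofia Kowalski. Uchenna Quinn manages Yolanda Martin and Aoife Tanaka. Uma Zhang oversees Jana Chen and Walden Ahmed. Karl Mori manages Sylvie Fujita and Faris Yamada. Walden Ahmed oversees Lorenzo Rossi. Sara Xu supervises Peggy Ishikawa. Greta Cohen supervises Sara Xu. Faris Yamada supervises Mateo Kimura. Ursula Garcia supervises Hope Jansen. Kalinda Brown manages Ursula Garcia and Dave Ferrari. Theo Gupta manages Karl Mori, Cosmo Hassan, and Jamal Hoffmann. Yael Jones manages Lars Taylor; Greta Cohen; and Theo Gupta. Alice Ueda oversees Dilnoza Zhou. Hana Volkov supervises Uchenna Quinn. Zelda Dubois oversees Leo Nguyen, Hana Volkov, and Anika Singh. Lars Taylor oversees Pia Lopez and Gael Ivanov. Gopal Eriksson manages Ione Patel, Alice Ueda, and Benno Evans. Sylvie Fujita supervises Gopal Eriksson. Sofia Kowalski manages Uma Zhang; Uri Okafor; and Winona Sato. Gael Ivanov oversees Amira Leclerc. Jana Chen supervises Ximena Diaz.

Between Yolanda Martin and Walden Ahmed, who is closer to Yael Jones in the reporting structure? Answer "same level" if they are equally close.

Walden Ahmed

Yolanda Martin is 6 levels below Yael Jones; Walden Ahmed is 5. Walden Ahmed is higher.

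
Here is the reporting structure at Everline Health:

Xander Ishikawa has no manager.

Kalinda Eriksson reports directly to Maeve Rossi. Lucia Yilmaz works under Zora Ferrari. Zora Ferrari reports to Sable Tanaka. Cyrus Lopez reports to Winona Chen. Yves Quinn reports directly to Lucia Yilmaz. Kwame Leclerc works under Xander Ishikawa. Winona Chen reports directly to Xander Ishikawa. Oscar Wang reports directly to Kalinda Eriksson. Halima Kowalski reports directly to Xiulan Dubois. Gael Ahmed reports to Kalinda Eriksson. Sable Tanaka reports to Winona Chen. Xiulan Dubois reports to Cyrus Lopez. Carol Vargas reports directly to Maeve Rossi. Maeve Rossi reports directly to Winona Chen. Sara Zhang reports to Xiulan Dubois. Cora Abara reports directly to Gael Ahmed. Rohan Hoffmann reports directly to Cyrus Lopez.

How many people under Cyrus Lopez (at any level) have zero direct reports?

3

The people in Cyrus Lopez's organization with no one reporting to them are Rohan Hoffmann, Sara Zhang, Halima Kowalski. That is 3.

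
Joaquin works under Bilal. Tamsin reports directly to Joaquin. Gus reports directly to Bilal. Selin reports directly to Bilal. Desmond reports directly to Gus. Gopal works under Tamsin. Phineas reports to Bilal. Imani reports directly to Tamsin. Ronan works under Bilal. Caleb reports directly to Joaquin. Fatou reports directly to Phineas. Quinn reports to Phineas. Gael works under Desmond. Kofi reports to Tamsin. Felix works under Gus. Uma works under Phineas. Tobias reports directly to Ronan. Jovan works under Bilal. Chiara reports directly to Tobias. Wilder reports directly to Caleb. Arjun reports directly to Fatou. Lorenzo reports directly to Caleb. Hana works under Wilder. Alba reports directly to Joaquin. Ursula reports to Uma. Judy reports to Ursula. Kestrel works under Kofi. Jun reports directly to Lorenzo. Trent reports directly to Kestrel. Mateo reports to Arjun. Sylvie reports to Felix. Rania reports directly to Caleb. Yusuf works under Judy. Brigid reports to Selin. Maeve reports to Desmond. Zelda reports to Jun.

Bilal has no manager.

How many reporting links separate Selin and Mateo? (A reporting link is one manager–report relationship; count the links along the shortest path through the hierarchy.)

Selin is 1 level below Bilal, and Mateo is 4 levels below Bilal (their lowest common manager). The shortest path runs up from Selin to Bilal and back down to Mateo: 1 + 4 = 5 links.

5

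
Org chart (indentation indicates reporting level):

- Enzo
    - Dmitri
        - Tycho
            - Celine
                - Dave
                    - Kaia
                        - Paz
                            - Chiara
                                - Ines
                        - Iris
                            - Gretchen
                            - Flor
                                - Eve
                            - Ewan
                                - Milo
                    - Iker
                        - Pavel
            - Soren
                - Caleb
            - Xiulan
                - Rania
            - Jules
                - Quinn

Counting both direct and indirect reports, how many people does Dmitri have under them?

Dmitri directly manages Tycho. Under Tycho: Jules, Quinn, Xiulan, Rania, Soren, Caleb, Celine, Dave, Iker, Pavel, Kaia, Iris, Ewan, Milo, Flor, Eve, Gretchen, Paz, Chiara, Ines (20). That's 21 in total.

21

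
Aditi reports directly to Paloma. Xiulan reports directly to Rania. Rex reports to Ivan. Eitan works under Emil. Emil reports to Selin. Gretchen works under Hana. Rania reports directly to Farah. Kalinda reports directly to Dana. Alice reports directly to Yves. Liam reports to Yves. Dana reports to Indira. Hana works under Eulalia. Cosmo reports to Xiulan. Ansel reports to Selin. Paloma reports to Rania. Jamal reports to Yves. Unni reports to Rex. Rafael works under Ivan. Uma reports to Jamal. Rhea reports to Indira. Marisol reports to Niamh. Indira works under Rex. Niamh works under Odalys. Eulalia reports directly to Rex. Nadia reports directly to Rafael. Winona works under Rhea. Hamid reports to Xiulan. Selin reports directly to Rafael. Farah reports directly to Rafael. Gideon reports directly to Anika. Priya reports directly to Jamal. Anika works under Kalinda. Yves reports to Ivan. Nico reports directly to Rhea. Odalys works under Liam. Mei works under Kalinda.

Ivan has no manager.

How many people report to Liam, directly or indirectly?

3

Liam directly manages Odalys. Under Odalys: Niamh, Marisol (2). That's 3 in total.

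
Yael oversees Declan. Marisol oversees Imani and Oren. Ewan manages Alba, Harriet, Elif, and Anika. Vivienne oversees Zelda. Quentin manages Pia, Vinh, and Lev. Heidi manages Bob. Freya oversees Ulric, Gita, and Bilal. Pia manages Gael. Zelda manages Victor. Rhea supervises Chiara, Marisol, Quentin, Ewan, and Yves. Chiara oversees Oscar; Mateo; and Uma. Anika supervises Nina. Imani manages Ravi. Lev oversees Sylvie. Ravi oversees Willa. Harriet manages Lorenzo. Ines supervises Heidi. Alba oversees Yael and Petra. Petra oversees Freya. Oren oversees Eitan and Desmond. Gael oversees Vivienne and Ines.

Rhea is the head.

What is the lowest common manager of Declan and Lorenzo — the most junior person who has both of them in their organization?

Declan's chain of managers is Yael, Alba, Ewan, Rhea. Lorenzo's chain of managers is Harriet, Ewan, Rhea. The first manager that appears in both chains is Ewan.

Ewan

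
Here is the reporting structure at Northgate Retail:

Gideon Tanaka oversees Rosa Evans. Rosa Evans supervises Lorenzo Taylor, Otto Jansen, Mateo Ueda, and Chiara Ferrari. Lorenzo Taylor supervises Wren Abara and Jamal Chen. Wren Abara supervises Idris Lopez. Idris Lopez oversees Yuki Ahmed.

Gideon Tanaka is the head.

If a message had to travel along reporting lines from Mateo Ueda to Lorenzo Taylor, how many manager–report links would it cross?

Mateo Ueda is 1 level below Rosa Evans, and Lorenzo Taylor is 1 level below Rosa Evans (their lowest common manager). The shortest path runs up from Mateo Ueda to Rosa Evans and back down to Lorenzo Taylor: 1 + 1 = 2 links.

2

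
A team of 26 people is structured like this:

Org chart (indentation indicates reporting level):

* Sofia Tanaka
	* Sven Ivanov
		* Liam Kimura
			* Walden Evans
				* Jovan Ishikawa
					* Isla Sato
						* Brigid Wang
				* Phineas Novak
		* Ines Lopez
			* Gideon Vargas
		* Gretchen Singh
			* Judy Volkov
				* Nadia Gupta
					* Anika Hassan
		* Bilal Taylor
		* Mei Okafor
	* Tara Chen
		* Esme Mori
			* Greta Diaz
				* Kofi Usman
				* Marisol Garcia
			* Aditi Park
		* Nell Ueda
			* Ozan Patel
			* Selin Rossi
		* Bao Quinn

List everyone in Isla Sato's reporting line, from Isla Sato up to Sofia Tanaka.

Isla Sato -> Jovan Ishikawa -> Walden Evans -> Liam Kimura -> Sven Ivanov -> Sofia Tanaka

Isla Sato reports to Jovan Ishikawa. Jovan Ishikawa reports to Walden Evans. Walden Evans reports to Liam Kimura. Liam Kimura reports to Sven Ivanov. Sven Ivanov reports to Sofia Tanaka. Sofia Tanaka is at the top.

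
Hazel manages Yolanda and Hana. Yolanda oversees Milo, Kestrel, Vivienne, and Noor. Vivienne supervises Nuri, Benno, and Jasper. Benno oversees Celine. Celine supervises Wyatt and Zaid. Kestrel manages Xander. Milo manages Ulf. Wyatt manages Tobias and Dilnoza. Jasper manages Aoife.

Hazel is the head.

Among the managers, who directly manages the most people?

Yolanda

Direct-report counts: Hazel has 2; Yolanda has 4; Milo has 1; Kestrel has 1; Vivienne has 3; Jasper has 1; Benno has 1; Celine has 2; Wyatt has 2. The largest is 4, held by Yolanda.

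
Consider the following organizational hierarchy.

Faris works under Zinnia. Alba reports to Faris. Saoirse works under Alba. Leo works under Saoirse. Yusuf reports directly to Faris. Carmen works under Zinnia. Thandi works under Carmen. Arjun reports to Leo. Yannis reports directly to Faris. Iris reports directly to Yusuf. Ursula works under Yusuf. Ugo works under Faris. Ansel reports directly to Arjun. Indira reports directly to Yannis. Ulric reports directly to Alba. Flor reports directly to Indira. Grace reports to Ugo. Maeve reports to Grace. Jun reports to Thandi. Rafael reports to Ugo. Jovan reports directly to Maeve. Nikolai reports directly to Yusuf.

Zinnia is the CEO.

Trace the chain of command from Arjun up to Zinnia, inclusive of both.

Arjun -> Leo -> Saoirse -> Alba -> Faris -> Zinnia

Arjun reports to Leo. Leo reports to Saoirse. Saoirse reports to Alba. Alba reports to Faris. Faris reports to Zinnia. Zinnia is at the top.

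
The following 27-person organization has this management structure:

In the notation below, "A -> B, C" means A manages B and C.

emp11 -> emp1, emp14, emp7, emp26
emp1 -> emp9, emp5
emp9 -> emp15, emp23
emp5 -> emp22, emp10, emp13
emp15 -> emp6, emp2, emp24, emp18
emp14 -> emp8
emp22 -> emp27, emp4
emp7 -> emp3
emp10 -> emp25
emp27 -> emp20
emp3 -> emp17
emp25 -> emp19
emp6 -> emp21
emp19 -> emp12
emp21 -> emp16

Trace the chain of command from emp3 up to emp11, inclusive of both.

emp3 reports to emp7. emp7 reports to emp11. emp11 is at the top.

emp3 -> emp7 -> emp11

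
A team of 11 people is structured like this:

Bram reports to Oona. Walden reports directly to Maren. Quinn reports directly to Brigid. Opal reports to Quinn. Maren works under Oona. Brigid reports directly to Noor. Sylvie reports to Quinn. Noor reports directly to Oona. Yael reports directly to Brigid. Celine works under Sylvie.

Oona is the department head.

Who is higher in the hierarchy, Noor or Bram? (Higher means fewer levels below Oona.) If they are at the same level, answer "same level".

same level

Both Noor and Bram are 1 level below Oona.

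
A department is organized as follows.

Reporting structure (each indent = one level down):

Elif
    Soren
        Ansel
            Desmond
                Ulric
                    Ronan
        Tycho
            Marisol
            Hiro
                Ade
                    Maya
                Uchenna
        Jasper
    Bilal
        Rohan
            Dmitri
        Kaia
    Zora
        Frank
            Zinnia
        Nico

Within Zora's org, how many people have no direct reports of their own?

The people in Zora's organization with no one reporting to them are Nico, Zinnia. That is 2.

2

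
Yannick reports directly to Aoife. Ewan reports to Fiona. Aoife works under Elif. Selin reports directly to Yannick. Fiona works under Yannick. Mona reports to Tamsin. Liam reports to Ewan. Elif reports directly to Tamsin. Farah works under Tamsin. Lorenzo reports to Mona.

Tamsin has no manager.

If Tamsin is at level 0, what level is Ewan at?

5

Chain from Ewan up to Tamsin: Ewan → Fiona → Yannick → Aoife → Elif → Tamsin. That is 5 steps up, so Ewan is 5 levels below Tamsin.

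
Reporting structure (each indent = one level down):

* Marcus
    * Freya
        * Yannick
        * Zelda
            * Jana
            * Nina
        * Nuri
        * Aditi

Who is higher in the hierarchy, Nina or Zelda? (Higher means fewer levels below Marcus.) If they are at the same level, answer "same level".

Nina is 3 levels below Marcus; Zelda is 2. Zelda is higher.

Zelda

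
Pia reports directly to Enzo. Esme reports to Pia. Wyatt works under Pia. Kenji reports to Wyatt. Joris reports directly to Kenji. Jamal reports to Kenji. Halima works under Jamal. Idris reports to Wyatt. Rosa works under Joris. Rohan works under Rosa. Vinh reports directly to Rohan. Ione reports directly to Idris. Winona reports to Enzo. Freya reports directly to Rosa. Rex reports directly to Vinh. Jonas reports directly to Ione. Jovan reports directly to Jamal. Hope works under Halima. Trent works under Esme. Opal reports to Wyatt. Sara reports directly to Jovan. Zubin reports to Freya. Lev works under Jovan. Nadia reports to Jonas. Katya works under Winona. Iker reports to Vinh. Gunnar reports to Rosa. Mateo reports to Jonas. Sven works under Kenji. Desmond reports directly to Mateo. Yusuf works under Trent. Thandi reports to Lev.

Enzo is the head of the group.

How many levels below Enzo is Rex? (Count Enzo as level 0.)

Chain from Rex up to Enzo: Rex → Vinh → Rohan → Rosa → Joris → Kenji → Wyatt → Pia → Enzo. That is 8 steps up, so Rex is 8 levels below Enzo.

8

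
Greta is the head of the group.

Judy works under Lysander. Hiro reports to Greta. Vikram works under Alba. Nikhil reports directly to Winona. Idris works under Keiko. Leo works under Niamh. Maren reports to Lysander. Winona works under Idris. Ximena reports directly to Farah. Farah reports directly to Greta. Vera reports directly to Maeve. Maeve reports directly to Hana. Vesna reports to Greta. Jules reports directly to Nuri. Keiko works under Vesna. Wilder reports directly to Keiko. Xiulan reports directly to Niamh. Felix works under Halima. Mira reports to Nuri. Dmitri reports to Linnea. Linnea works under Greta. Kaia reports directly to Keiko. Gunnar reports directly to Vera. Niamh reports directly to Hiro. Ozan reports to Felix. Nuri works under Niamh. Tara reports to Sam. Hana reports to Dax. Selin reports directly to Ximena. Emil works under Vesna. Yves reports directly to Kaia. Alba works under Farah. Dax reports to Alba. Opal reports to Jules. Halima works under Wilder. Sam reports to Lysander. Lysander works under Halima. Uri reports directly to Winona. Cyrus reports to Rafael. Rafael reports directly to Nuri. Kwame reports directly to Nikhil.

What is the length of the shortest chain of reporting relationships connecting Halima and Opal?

Halima is 4 levels below Greta, and Opal is 5 levels below Greta (their lowest common manager). The shortest path runs up from Halima to Greta and back down to Opal: 4 + 5 = 9 links.

9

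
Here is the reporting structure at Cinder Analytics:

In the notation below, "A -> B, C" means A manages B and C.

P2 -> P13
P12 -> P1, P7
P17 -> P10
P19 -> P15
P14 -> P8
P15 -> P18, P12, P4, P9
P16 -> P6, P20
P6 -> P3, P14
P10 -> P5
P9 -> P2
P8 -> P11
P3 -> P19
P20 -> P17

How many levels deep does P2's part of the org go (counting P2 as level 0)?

1

The longest chain under P2 runs P2 → P13, which is 1 level below P2.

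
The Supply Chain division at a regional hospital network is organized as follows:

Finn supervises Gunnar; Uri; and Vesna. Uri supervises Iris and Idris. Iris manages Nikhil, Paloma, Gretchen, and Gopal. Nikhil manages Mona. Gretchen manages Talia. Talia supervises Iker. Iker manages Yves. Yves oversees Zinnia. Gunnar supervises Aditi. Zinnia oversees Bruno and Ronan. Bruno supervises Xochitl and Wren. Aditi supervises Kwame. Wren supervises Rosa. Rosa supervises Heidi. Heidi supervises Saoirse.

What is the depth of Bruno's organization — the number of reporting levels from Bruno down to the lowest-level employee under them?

4

The longest chain under Bruno runs Bruno → Wren → Rosa → Heidi → Saoirse, which is 4 levels below Bruno.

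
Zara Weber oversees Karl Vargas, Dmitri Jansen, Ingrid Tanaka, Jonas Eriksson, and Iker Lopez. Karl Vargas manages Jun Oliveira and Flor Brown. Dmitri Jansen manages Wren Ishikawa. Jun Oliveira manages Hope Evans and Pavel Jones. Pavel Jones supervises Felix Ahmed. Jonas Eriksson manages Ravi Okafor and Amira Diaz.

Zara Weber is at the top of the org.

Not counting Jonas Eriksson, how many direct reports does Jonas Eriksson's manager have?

4

Jonas Eriksson reports to Zara Weber. Zara Weber's other direct reports are Karl Vargas, Dmitri Jansen, Ingrid Tanaka, Iker Lopez — 4 peers.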